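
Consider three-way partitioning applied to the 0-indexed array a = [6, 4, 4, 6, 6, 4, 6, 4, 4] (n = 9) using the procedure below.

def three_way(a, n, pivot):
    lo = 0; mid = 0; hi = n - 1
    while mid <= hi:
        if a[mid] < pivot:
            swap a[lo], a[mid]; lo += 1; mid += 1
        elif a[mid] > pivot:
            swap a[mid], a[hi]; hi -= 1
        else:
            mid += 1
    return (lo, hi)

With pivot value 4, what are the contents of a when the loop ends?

[4, 4, 4, 4, 4, 6, 6, 6, 6]

lo=0 mid=0 hi=8
6>4: swap(0,8), hi=7 ⇒ [4, 4, 4, 6, 6, 4, 6, 4, 6]
4=4: mid=1
4=4: mid=2
4=4: mid=3
6>4: swap(3,7), hi=6 ⇒ [4, 4, 4, 4, 6, 4, 6, 6, 6]
4=4: mid=4
6>4: swap(4,6), hi=5 ⇒ [4, 4, 4, 4, 6, 4, 6, 6, 6]
6>4: swap(4,5), hi=4 ⇒ [4, 4, 4, 4, 4, 6, 6, 6, 6]
4=4: mid=5
done. lo=0 hi=4; a=[4, 4, 4, 4, 4, 6, 6, 6, 6]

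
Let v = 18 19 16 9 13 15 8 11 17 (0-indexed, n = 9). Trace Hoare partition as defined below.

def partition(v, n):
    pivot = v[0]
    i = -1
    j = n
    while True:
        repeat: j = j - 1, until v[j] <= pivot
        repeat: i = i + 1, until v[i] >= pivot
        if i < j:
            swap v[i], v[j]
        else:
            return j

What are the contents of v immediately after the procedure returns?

17 11 16 9 13 15 8 19 18

pivot = v[0] = 18; i = -1, j = 9
j→8 (v[8]=17≤18), i→0 (v[0]=18≥18); i<j, swap → 17 19 16 9 13 15 8 11 18
j→7 (v[7]=11≤18), i→1 (v[1]=19≥18); i<j, swap → 17 11 16 9 13 15 8 19 18
j→6, i→7; i≥j, return j=6. v = 17 11 16 9 13 15 8 19 18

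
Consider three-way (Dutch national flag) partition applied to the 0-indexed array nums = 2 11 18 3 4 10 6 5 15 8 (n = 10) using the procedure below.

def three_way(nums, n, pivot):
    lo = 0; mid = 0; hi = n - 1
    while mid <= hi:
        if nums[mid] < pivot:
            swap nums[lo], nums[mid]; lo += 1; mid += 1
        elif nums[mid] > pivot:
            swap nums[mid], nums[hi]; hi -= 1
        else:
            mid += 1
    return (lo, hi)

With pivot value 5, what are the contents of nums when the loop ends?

pivot = 5; lo=0, mid=0, hi=9
nums[mid]=2<5: swap nums[0],nums[0]; lo=1,mid=1 → 2 11 18 3 4 10 6 5 15 8
nums[mid]=11>5: swap nums[1],nums[9]; hi=8 → 2 8 18 3 4 10 6 5 15 11
nums[mid]=8>5: swap nums[1],nums[8]; hi=7 → 2 15 18 3 4 10 6 5 8 11
nums[mid]=15>5: swap nums[1],nums[7]; hi=6 → 2 5 18 3 4 10 6 15 8 11
nums[mid]=5=5: mid=2
nums[mid]=18>5: swap nums[2],nums[6]; hi=5 → 2 5 6 3 4 10 18 15 8 11
nums[mid]=6>5: swap nums[2],nums[5]; hi=4 → 2 5 10 3 4 6 18 15 8 11
nums[mid]=10>5: swap nums[2],nums[4]; hi=3 → 2 5 4 3 10 6 18 15 8 11
nums[mid]=4<5: swap nums[1],nums[2]; lo=2,mid=3 → 2 4 5 3 10 6 18 15 8 11
nums[mid]=3<5: swap nums[2],nums[3]; lo=3,mid=4 → 2 4 3 5 10 6 18 15 8 11
end: lo=3, hi=3; nums = 2 4 3 5 10 6 18 15 8 11

2 4 3 5 10 6 18 15 8 11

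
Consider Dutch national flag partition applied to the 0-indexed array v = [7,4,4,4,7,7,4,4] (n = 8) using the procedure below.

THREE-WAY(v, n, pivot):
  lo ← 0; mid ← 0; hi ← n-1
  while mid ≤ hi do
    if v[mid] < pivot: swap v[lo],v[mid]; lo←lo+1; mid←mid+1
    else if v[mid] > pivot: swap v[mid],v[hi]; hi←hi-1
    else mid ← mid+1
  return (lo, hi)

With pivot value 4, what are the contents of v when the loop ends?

pivot = 4; lo=0, mid=0, hi=7
v[mid]=7>4: swap v[0],v[7]; hi=6 → [4,4,4,4,7,7,4,7]
v[mid]=4=4: mid=1
v[mid]=4=4: mid=2
v[mid]=4=4: mid=3
v[mid]=4=4: mid=4
v[mid]=7>4: swap v[4],v[6]; hi=5 → [4,4,4,4,4,7,7,7]
v[mid]=4=4: mid=5
v[mid]=7>4: swap v[5],v[5]; hi=4 → [4,4,4,4,4,7,7,7]
end: lo=0, hi=4; v = [4,4,4,4,4,7,7,7]

[4,4,4,4,4,7,7,7]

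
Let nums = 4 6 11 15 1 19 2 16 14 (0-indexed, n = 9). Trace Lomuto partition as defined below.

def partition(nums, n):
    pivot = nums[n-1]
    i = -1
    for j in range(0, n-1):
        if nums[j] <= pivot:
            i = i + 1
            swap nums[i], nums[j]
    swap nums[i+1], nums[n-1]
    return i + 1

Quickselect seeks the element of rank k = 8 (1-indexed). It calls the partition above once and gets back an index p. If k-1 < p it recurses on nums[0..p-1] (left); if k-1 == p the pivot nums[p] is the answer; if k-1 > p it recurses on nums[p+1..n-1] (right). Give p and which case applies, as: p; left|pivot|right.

5; right

pivot=14, i=-1
j=0: 4≤14, i=0, swap(0,0) ⇒ 4 6 11 15 1 19 2 16 14
j=1: 6≤14, i=1, swap(1,1) ⇒ 4 6 11 15 1 19 2 16 14
j=2: 11≤14, i=2, swap(2,2) ⇒ 4 6 11 15 1 19 2 16 14
j=3: 15>14, skip
j=4: 1≤14, i=3, swap(3,4) ⇒ 4 6 11 1 15 19 2 16 14
j=5: 19>14, skip
j=6: 2≤14, i=4, swap(4,6) ⇒ 4 6 11 1 2 19 15 16 14
j=7: 16>14, skip
swap(5,8) ⇒ 4 6 11 1 2 14 15 16 19; return 5
p = 5; k-1 = 7 > 5 ⇒ right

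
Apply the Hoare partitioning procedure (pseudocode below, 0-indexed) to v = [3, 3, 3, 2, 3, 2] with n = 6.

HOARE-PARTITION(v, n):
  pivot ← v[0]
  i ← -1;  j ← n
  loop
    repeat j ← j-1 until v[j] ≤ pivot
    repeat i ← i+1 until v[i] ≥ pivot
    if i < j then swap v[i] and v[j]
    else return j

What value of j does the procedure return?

2

pivot = v[0] = 3; i = -1, j = 6
j→5 (v[5]=2≤3), i→0 (v[0]=3≥3); i<j, swap → [2, 3, 3, 2, 3, 3]
j→4 (v[4]=3≤3), i→1 (v[1]=3≥3); i<j, swap → [2, 3, 3, 2, 3, 3]
j→3 (v[3]=2≤3), i→2 (v[2]=3≥3); i<j, swap → [2, 3, 2, 3, 3, 3]
j→2, i→3; i≥j, return j=2. v = [2, 3, 2, 3, 3, 3]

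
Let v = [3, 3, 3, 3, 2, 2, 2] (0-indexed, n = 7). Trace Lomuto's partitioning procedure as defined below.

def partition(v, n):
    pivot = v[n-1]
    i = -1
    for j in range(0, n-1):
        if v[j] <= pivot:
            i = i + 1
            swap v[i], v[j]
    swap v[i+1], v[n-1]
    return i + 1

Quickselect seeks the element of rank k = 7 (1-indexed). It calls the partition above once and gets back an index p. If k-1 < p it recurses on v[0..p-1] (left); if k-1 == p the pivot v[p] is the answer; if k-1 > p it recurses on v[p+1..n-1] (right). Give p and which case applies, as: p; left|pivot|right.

pivot = v[6] = 2; i = -1
j=0: v[0]=3 > 2 → no swap
j=1: v[1]=3 > 2 → no swap
j=2: v[2]=3 > 2 → no swap
j=3: v[3]=3 > 2 → no swap
j=4: v[4]=2 ≤ 2 → i=0, swap v[0],v[4] → [2, 3, 3, 3, 3, 2, 2]
j=5: v[5]=2 ≤ 2 → i=1, swap v[1],v[5] → [2, 2, 3, 3, 3, 3, 2]
final swap v[2],v[6] → [2, 2, 2, 3, 3, 3, 3]; return 2
p = 2; k-1 = 6 > 2 ⇒ right

2; right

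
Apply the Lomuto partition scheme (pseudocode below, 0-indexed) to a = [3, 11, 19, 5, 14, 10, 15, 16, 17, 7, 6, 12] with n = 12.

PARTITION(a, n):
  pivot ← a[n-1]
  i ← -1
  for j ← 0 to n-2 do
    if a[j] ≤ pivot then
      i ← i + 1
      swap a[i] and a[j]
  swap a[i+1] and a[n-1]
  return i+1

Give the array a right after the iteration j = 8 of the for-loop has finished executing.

pivot=12, i=-1
j=0: 3≤12, i=0, swap(0,0) ⇒ [3, 11, 19, 5, 14, 10, 15, 16, 17, 7, 6, 12]
j=1: 11≤12, i=1, swap(1,1) ⇒ [3, 11, 19, 5, 14, 10, 15, 16, 17, 7, 6, 12]
j=2: 19>12, skip
j=3: 5≤12, i=2, swap(2,3) ⇒ [3, 11, 5, 19, 14, 10, 15, 16, 17, 7, 6, 12]
j=4: 14>12, skip
j=5: 10≤12, i=3, swap(3,5) ⇒ [3, 11, 5, 10, 14, 19, 15, 16, 17, 7, 6, 12]
j=6: 15>12, skip
j=7: 16>12, skip
j=8: 17>12, skip
(after j=8) a = [3, 11, 5, 10, 14, 19, 15, 16, 17, 7, 6, 12]

[3, 11, 5, 10, 14, 19, 15, 16, 17, 7, 6, 12]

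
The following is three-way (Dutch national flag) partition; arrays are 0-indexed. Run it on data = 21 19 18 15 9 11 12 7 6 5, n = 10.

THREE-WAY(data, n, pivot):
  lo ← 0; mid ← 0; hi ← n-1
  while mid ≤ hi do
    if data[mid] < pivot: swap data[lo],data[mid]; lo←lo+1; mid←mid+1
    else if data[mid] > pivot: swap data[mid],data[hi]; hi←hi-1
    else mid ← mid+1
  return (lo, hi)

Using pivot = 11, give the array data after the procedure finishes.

lo=0 mid=0 hi=9
21>11: swap(0,9), hi=8 ⇒ 5 19 18 15 9 11 12 7 6 21
5<11: swap(0,0), lo=1 mid=1 ⇒ 5 19 18 15 9 11 12 7 6 21
19>11: swap(1,8), hi=7 ⇒ 5 6 18 15 9 11 12 7 19 21
6<11: swap(1,1), lo=2 mid=2 ⇒ 5 6 18 15 9 11 12 7 19 21
18>11: swap(2,7), hi=6 ⇒ 5 6 7 15 9 11 12 18 19 21
7<11: swap(2,2), lo=3 mid=3 ⇒ 5 6 7 15 9 11 12 18 19 21
15>11: swap(3,6), hi=5 ⇒ 5 6 7 12 9 11 15 18 19 21
12>11: swap(3,5), hi=4 ⇒ 5 6 7 11 9 12 15 18 19 21
11=11: mid=4
9<11: swap(3,4), lo=4 mid=5 ⇒ 5 6 7 9 11 12 15 18 19 21
done. lo=4 hi=4; data=5 6 7 9 11 12 15 18 19 21

5 6 7 9 11 12 15 18 19 21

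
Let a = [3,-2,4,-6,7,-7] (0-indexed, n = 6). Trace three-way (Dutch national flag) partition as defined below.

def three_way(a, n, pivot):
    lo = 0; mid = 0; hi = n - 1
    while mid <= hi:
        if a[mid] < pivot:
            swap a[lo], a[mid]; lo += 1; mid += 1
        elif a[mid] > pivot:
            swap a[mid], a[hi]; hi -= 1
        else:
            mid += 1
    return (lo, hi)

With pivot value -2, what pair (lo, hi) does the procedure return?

(2, 2)

pivot = -2; lo=0, mid=0, hi=5
a[mid]=3>-2: swap a[0],a[5]; hi=4 → [-7,-2,4,-6,7,3]
a[mid]=-7<-2: swap a[0],a[0]; lo=1,mid=1 → [-7,-2,4,-6,7,3]
a[mid]=-2=-2: mid=2
a[mid]=4>-2: swap a[2],a[4]; hi=3 → [-7,-2,7,-6,4,3]
a[mid]=7>-2: swap a[2],a[3]; hi=2 → [-7,-2,-6,7,4,3]
a[mid]=-6<-2: swap a[1],a[2]; lo=2,mid=3 → [-7,-6,-2,7,4,3]
end: lo=2, hi=2; a = [-7,-6,-2,7,4,3]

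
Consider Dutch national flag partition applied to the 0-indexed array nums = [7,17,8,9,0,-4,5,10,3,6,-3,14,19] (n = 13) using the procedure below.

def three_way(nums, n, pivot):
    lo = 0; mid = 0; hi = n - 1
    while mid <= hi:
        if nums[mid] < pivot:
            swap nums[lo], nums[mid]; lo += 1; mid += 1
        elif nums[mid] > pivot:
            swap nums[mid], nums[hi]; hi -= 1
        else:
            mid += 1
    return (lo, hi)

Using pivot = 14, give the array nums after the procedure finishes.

[7,8,9,0,-4,5,10,3,6,-3,14,19,17]

pivot = 14; lo=0, mid=0, hi=12
nums[mid]=7<14: swap nums[0],nums[0]; lo=1,mid=1 → [7,17,8,9,0,-4,5,10,3,6,-3,14,19]
nums[mid]=17>14: swap nums[1],nums[12]; hi=11 → [7,19,8,9,0,-4,5,10,3,6,-3,14,17]
nums[mid]=19>14: swap nums[1],nums[11]; hi=10 → [7,14,8,9,0,-4,5,10,3,6,-3,19,17]
nums[mid]=14=14: mid=2
nums[mid]=8<14: swap nums[1],nums[2]; lo=2,mid=3 → [7,8,14,9,0,-4,5,10,3,6,-3,19,17]
nums[mid]=9<14: swap nums[2],nums[3]; lo=3,mid=4 → [7,8,9,14,0,-4,5,10,3,6,-3,19,17]
nums[mid]=0<14: swap nums[3],nums[4]; lo=4,mid=5 → [7,8,9,0,14,-4,5,10,3,6,-3,19,17]
nums[mid]=-4<14: swap nums[4],nums[5]; lo=5,mid=6 → [7,8,9,0,-4,14,5,10,3,6,-3,19,17]
nums[mid]=5<14: swap nums[5],nums[6]; lo=6,mid=7 → [7,8,9,0,-4,5,14,10,3,6,-3,19,17]
nums[mid]=10<14: swap nums[6],nums[7]; lo=7,mid=8 → [7,8,9,0,-4,5,10,14,3,6,-3,19,17]
nums[mid]=3<14: swap nums[7],nums[8]; lo=8,mid=9 → [7,8,9,0,-4,5,10,3,14,6,-3,19,17]
nums[mid]=6<14: swap nums[8],nums[9]; lo=9,mid=10 → [7,8,9,0,-4,5,10,3,6,14,-3,19,17]
nums[mid]=-3<14: swap nums[9],nums[10]; lo=10,mid=11 → [7,8,9,0,-4,5,10,3,6,-3,14,19,17]
end: lo=10, hi=10; nums = [7,8,9,0,-4,5,10,3,6,-3,14,19,17]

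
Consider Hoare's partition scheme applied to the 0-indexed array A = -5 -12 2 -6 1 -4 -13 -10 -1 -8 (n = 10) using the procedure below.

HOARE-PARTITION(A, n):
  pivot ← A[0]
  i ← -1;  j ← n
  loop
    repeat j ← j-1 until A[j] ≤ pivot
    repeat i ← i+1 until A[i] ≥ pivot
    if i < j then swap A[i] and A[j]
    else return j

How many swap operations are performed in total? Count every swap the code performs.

pivot = A[0] = -5; i = -1, j = 10
j→9 (A[9]=-8≤-5), i→0 (A[0]=-5≥-5); i<j, swap → -8 -12 2 -6 1 -4 -13 -10 -1 -5
j→7 (A[7]=-10≤-5), i→2 (A[2]=2≥-5); i<j, swap → -8 -12 -10 -6 1 -4 -13 2 -1 -5
j→6 (A[6]=-13≤-5), i→4 (A[4]=1≥-5); i<j, swap → -8 -12 -10 -6 -13 -4 1 2 -1 -5
j→4, i→5; i≥j, return j=4. A = -8 -12 -10 -6 -13 -4 1 2 -1 -5

3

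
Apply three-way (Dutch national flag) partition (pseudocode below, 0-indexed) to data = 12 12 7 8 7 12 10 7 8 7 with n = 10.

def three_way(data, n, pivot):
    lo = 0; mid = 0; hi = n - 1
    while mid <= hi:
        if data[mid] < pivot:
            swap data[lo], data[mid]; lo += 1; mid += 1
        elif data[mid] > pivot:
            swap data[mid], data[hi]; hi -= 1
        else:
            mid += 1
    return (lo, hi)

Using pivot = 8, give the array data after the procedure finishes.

7 7 7 7 8 8 10 12 12 12

pivot = 8; lo=0, mid=0, hi=9
data[mid]=12>8: swap data[0],data[9]; hi=8 → 7 12 7 8 7 12 10 7 8 12
data[mid]=7<8: swap data[0],data[0]; lo=1,mid=1 → 7 12 7 8 7 12 10 7 8 12
data[mid]=12>8: swap data[1],data[8]; hi=7 → 7 8 7 8 7 12 10 7 12 12
data[mid]=8=8: mid=2
data[mid]=7<8: swap data[1],data[2]; lo=2,mid=3 → 7 7 8 8 7 12 10 7 12 12
data[mid]=8=8: mid=4
data[mid]=7<8: swap data[2],data[4]; lo=3,mid=5 → 7 7 7 8 8 12 10 7 12 12
data[mid]=12>8: swap data[5],data[7]; hi=6 → 7 7 7 8 8 7 10 12 12 12
data[mid]=7<8: swap data[3],data[5]; lo=4,mid=6 → 7 7 7 7 8 8 10 12 12 12
data[mid]=10>8: swap data[6],data[6]; hi=5 → 7 7 7 7 8 8 10 12 12 12
end: lo=4, hi=5; data = 7 7 7 7 8 8 10 12 12 12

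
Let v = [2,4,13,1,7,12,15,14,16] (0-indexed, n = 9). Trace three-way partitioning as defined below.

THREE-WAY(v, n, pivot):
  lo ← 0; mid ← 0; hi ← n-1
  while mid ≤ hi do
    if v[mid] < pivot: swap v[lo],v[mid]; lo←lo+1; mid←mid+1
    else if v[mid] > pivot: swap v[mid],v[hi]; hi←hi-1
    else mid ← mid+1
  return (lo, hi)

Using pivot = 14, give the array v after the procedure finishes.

[2,4,13,1,7,12,14,16,15]

lo=0 mid=0 hi=8
2<14: swap(0,0), lo=1 mid=1 ⇒ [2,4,13,1,7,12,15,14,16]
4<14: swap(1,1), lo=2 mid=2 ⇒ [2,4,13,1,7,12,15,14,16]
13<14: swap(2,2), lo=3 mid=3 ⇒ [2,4,13,1,7,12,15,14,16]
1<14: swap(3,3), lo=4 mid=4 ⇒ [2,4,13,1,7,12,15,14,16]
7<14: swap(4,4), lo=5 mid=5 ⇒ [2,4,13,1,7,12,15,14,16]
12<14: swap(5,5), lo=6 mid=6 ⇒ [2,4,13,1,7,12,15,14,16]
15>14: swap(6,8), hi=7 ⇒ [2,4,13,1,7,12,16,14,15]
16>14: swap(6,7), hi=6 ⇒ [2,4,13,1,7,12,14,16,15]
14=14: mid=7
done. lo=6 hi=6; v=[2,4,13,1,7,12,14,16,15]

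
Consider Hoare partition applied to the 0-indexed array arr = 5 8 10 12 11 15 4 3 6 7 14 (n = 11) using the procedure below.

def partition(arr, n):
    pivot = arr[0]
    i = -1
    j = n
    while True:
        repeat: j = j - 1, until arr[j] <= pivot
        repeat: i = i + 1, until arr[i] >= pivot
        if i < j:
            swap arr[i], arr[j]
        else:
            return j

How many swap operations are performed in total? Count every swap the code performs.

pivot = arr[0] = 5; i = -1, j = 11
j→7 (arr[7]=3≤5), i→0 (arr[0]=5≥5); i<j, swap → 3 8 10 12 11 15 4 5 6 7 14
j→6 (arr[6]=4≤5), i→1 (arr[1]=8≥5); i<j, swap → 3 4 10 12 11 15 8 5 6 7 14
j→1, i→2; i≥j, return j=1. arr = 3 4 10 12 11 15 8 5 6 7 14

2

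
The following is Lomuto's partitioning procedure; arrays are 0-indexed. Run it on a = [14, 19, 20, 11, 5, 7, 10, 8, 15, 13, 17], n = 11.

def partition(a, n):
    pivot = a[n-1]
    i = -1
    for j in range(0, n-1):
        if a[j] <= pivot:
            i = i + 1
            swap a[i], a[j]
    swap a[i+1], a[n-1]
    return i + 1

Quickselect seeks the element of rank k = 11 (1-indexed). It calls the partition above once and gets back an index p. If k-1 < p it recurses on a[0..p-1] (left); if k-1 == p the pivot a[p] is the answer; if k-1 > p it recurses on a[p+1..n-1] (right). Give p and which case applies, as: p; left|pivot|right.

8; right

pivot=17, i=-1
j=0: 14≤17, i=0, swap(0,0) ⇒ [14, 19, 20, 11, 5, 7, 10, 8, 15, 13, 17]
j=1: 19>17, skip
j=2: 20>17, skip
j=3: 11≤17, i=1, swap(1,3) ⇒ [14, 11, 20, 19, 5, 7, 10, 8, 15, 13, 17]
j=4: 5≤17, i=2, swap(2,4) ⇒ [14, 11, 5, 19, 20, 7, 10, 8, 15, 13, 17]
j=5: 7≤17, i=3, swap(3,5) ⇒ [14, 11, 5, 7, 20, 19, 10, 8, 15, 13, 17]
j=6: 10≤17, i=4, swap(4,6) ⇒ [14, 11, 5, 7, 10, 19, 20, 8, 15, 13, 17]
j=7: 8≤17, i=5, swap(5,7) ⇒ [14, 11, 5, 7, 10, 8, 20, 19, 15, 13, 17]
j=8: 15≤17, i=6, swap(6,8) ⇒ [14, 11, 5, 7, 10, 8, 15, 19, 20, 13, 17]
j=9: 13≤17, i=7, swap(7,9) ⇒ [14, 11, 5, 7, 10, 8, 15, 13, 20, 19, 17]
swap(8,10) ⇒ [14, 11, 5, 7, 10, 8, 15, 13, 17, 19, 20]; return 8
p = 8; k-1 = 10 > 8 ⇒ right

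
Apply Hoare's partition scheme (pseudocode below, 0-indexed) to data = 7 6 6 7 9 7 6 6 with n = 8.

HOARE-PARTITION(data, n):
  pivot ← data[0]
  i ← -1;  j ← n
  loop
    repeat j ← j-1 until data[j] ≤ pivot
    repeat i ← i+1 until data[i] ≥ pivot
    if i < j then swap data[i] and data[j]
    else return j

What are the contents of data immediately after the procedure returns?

pivot = data[0] = 7; i = -1, j = 8
j→7 (data[7]=6≤7), i→0 (data[0]=7≥7); i<j, swap → 6 6 6 7 9 7 6 7
j→6 (data[6]=6≤7), i→3 (data[3]=7≥7); i<j, swap → 6 6 6 6 9 7 7 7
j→5 (data[5]=7≤7), i→4 (data[4]=9≥7); i<j, swap → 6 6 6 6 7 9 7 7
j→4, i→5; i≥j, return j=4. data = 6 6 6 6 7 9 7 7

6 6 6 6 7 9 7 7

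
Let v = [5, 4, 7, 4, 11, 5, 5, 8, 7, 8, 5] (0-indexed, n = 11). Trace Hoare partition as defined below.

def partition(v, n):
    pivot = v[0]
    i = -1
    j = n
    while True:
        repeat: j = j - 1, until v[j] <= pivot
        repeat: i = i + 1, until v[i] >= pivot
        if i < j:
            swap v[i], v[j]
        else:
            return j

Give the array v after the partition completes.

pivot = v[0] = 5; i = -1, j = 11
j→10 (v[10]=5≤5), i→0 (v[0]=5≥5); i<j, swap → [5, 4, 7, 4, 11, 5, 5, 8, 7, 8, 5]
j→6 (v[6]=5≤5), i→2 (v[2]=7≥5); i<j, swap → [5, 4, 5, 4, 11, 5, 7, 8, 7, 8, 5]
j→5 (v[5]=5≤5), i→4 (v[4]=11≥5); i<j, swap → [5, 4, 5, 4, 5, 11, 7, 8, 7, 8, 5]
j→4, i→5; i≥j, return j=4. v = [5, 4, 5, 4, 5, 11, 7, 8, 7, 8, 5]

[5, 4, 5, 4, 5, 11, 7, 8, 7, 8, 5]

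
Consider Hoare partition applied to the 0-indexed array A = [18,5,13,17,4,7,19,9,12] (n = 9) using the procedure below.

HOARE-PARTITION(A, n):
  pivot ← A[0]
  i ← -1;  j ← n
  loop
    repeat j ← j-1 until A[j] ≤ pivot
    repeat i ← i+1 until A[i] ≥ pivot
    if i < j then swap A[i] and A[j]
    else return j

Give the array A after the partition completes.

pivot=18
j stops at 8 (12), i stops at 0 (18); swap ⇒ [12,5,13,17,4,7,19,9,18]
j stops at 7 (9), i stops at 6 (19); swap ⇒ [12,5,13,17,4,7,9,19,18]
j stops at 6, i stops at 7; i≥j ⇒ return 6. A=[12,5,13,17,4,7,9,19,18]

[12,5,13,17,4,7,9,19,18]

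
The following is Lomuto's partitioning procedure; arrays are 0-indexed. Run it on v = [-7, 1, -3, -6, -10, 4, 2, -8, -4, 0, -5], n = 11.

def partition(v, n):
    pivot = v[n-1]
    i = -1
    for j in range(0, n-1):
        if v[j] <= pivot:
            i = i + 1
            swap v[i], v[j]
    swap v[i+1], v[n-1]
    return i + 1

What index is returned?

pivot = v[10] = -5; i = -1
j=0: v[0]=-7 ≤ -5 → i=0, swap v[0],v[0] (no change) → [-7, 1, -3, -6, -10, 4, 2, -8, -4, 0, -5]
j=1: v[1]=1 > -5 → no swap
j=2: v[2]=-3 > -5 → no swap
j=3: v[3]=-6 ≤ -5 → i=1, swap v[1],v[3] → [-7, -6, -3, 1, -10, 4, 2, -8, -4, 0, -5]
j=4: v[4]=-10 ≤ -5 → i=2, swap v[2],v[4] → [-7, -6, -10, 1, -3, 4, 2, -8, -4, 0, -5]
j=5: v[5]=4 > -5 → no swap
j=6: v[6]=2 > -5 → no swap
j=7: v[7]=-8 ≤ -5 → i=3, swap v[3],v[7] → [-7, -6, -10, -8, -3, 4, 2, 1, -4, 0, -5]
j=8: v[8]=-4 > -5 → no swap
j=9: v[9]=0 > -5 → no swap
final swap v[4],v[10] → [-7, -6, -10, -8, -5, 4, 2, 1, -4, 0, -3]; return 4

4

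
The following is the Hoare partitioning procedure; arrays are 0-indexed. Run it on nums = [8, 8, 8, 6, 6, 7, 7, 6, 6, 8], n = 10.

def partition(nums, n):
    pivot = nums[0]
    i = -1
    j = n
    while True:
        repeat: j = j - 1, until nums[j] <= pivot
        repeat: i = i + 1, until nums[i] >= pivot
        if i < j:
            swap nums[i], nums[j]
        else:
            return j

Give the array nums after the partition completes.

[8, 6, 6, 6, 6, 7, 7, 8, 8, 8]

pivot=8
j stops at 9 (8), i stops at 0 (8); swap ⇒ [8, 8, 8, 6, 6, 7, 7, 6, 6, 8]
j stops at 8 (6), i stops at 1 (8); swap ⇒ [8, 6, 8, 6, 6, 7, 7, 6, 8, 8]
j stops at 7 (6), i stops at 2 (8); swap ⇒ [8, 6, 6, 6, 6, 7, 7, 8, 8, 8]
j stops at 6, i stops at 7; i≥j ⇒ return 6. nums=[8, 6, 6, 6, 6, 7, 7, 8, 8, 8]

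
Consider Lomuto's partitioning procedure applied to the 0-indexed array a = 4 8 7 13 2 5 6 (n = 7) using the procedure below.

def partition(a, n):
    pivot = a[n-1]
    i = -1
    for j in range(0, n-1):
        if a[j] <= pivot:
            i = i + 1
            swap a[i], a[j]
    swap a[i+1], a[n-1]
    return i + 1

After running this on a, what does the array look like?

4 2 5 6 8 7 13

pivot=6, i=-1
j=0: 4≤6, i=0, swap(0,0) ⇒ 4 8 7 13 2 5 6
j=1: 8>6, skip
j=2: 7>6, skip
j=3: 13>6, skip
j=4: 2≤6, i=1, swap(1,4) ⇒ 4 2 7 13 8 5 6
j=5: 5≤6, i=2, swap(2,5) ⇒ 4 2 5 13 8 7 6
swap(3,6) ⇒ 4 2 5 6 8 7 13; return 3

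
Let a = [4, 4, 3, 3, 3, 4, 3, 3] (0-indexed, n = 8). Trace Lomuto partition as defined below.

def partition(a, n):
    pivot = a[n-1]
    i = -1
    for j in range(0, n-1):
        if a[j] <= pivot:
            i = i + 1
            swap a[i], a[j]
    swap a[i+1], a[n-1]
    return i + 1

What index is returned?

4

pivot=3, i=-1
j=0: 4>3, skip
j=1: 4>3, skip
j=2: 3≤3, i=0, swap(0,2) ⇒ [3, 4, 4, 3, 3, 4, 3, 3]
j=3: 3≤3, i=1, swap(1,3) ⇒ [3, 3, 4, 4, 3, 4, 3, 3]
j=4: 3≤3, i=2, swap(2,4) ⇒ [3, 3, 3, 4, 4, 4, 3, 3]
j=5: 4>3, skip
j=6: 3≤3, i=3, swap(3,6) ⇒ [3, 3, 3, 3, 4, 4, 4, 3]
swap(4,7) ⇒ [3, 3, 3, 3, 3, 4, 4, 4]; return 4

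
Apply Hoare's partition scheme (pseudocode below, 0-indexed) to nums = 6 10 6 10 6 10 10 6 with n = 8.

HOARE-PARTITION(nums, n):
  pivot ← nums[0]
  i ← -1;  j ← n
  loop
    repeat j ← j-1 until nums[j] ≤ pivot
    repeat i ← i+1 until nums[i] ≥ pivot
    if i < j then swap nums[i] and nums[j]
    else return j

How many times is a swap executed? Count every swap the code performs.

2

pivot = nums[0] = 6; i = -1, j = 8
j→7 (nums[7]=6≤6), i→0 (nums[0]=6≥6); i<j, swap → 6 10 6 10 6 10 10 6
j→4 (nums[4]=6≤6), i→1 (nums[1]=10≥6); i<j, swap → 6 6 6 10 10 10 10 6
j→2, i→2; i≥j, return j=2. nums = 6 6 6 10 10 10 10 6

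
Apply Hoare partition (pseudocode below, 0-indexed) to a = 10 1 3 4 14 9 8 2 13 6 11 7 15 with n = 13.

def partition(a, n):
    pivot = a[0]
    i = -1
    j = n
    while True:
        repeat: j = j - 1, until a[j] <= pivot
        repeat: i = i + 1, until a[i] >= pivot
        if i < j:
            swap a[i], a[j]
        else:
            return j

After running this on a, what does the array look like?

7 1 3 4 6 9 8 2 13 14 11 10 15

pivot=10
j stops at 11 (7), i stops at 0 (10); swap ⇒ 7 1 3 4 14 9 8 2 13 6 11 10 15
j stops at 9 (6), i stops at 4 (14); swap ⇒ 7 1 3 4 6 9 8 2 13 14 11 10 15
j stops at 7, i stops at 8; i≥j ⇒ return 7. a=7 1 3 4 6 9 8 2 13 14 11 10 15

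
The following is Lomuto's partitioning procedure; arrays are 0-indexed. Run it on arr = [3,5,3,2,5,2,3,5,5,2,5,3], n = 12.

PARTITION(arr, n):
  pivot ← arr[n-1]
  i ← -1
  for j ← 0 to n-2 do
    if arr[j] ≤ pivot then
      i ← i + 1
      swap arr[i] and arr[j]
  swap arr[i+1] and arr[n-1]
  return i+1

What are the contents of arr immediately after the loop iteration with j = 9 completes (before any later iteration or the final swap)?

[3,3,2,2,3,2,5,5,5,5,5,3]

pivot=3, i=-1
j=0: 3≤3, i=0, swap(0,0) ⇒ [3,5,3,2,5,2,3,5,5,2,5,3]
j=1: 5>3, skip
j=2: 3≤3, i=1, swap(1,2) ⇒ [3,3,5,2,5,2,3,5,5,2,5,3]
j=3: 2≤3, i=2, swap(2,3) ⇒ [3,3,2,5,5,2,3,5,5,2,5,3]
j=4: 5>3, skip
j=5: 2≤3, i=3, swap(3,5) ⇒ [3,3,2,2,5,5,3,5,5,2,5,3]
j=6: 3≤3, i=4, swap(4,6) ⇒ [3,3,2,2,3,5,5,5,5,2,5,3]
j=7: 5>3, skip
j=8: 5>3, skip
j=9: 2≤3, i=5, swap(5,9) ⇒ [3,3,2,2,3,2,5,5,5,5,5,3]
(after j=9) arr = [3,3,2,2,3,2,5,5,5,5,5,3]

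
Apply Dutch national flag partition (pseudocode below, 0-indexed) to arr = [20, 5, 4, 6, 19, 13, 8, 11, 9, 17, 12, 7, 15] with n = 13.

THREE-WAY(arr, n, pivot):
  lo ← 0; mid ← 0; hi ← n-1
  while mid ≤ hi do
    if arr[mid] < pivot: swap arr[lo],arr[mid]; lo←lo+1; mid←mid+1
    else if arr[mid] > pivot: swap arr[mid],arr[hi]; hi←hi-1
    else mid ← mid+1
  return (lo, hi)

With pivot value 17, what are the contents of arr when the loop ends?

[15, 5, 4, 6, 7, 13, 8, 11, 9, 12, 17, 19, 20]

lo=0 mid=0 hi=12
20>17: swap(0,12), hi=11 ⇒ [15, 5, 4, 6, 19, 13, 8, 11, 9, 17, 12, 7, 20]
15<17: swap(0,0), lo=1 mid=1 ⇒ [15, 5, 4, 6, 19, 13, 8, 11, 9, 17, 12, 7, 20]
5<17: swap(1,1), lo=2 mid=2 ⇒ [15, 5, 4, 6, 19, 13, 8, 11, 9, 17, 12, 7, 20]
4<17: swap(2,2), lo=3 mid=3 ⇒ [15, 5, 4, 6, 19, 13, 8, 11, 9, 17, 12, 7, 20]
6<17: swap(3,3), lo=4 mid=4 ⇒ [15, 5, 4, 6, 19, 13, 8, 11, 9, 17, 12, 7, 20]
19>17: swap(4,11), hi=10 ⇒ [15, 5, 4, 6, 7, 13, 8, 11, 9, 17, 12, 19, 20]
7<17: swap(4,4), lo=5 mid=5 ⇒ [15, 5, 4, 6, 7, 13, 8, 11, 9, 17, 12, 19, 20]
13<17: swap(5,5), lo=6 mid=6 ⇒ [15, 5, 4, 6, 7, 13, 8, 11, 9, 17, 12, 19, 20]
8<17: swap(6,6), lo=7 mid=7 ⇒ [15, 5, 4, 6, 7, 13, 8, 11, 9, 17, 12, 19, 20]
11<17: swap(7,7), lo=8 mid=8 ⇒ [15, 5, 4, 6, 7, 13, 8, 11, 9, 17, 12, 19, 20]
9<17: swap(8,8), lo=9 mid=9 ⇒ [15, 5, 4, 6, 7, 13, 8, 11, 9, 17, 12, 19, 20]
17=17: mid=10
12<17: swap(9,10), lo=10 mid=11 ⇒ [15, 5, 4, 6, 7, 13, 8, 11, 9, 12, 17, 19, 20]
done. lo=10 hi=10; arr=[15, 5, 4, 6, 7, 13, 8, 11, 9, 12, 17, 19, 20]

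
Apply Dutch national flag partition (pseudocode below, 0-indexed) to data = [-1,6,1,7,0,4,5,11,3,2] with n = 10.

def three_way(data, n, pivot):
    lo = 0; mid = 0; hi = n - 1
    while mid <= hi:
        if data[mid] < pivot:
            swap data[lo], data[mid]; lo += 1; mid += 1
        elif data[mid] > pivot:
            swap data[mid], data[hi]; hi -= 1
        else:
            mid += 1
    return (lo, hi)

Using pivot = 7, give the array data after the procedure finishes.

pivot = 7; lo=0, mid=0, hi=9
data[mid]=-1<7: swap data[0],data[0]; lo=1,mid=1 → [-1,6,1,7,0,4,5,11,3,2]
data[mid]=6<7: swap data[1],data[1]; lo=2,mid=2 → [-1,6,1,7,0,4,5,11,3,2]
data[mid]=1<7: swap data[2],data[2]; lo=3,mid=3 → [-1,6,1,7,0,4,5,11,3,2]
data[mid]=7=7: mid=4
data[mid]=0<7: swap data[3],data[4]; lo=4,mid=5 → [-1,6,1,0,7,4,5,11,3,2]
data[mid]=4<7: swap data[4],data[5]; lo=5,mid=6 → [-1,6,1,0,4,7,5,11,3,2]
data[mid]=5<7: swap data[5],data[6]; lo=6,mid=7 → [-1,6,1,0,4,5,7,11,3,2]
data[mid]=11>7: swap data[7],data[9]; hi=8 → [-1,6,1,0,4,5,7,2,3,11]
data[mid]=2<7: swap data[6],data[7]; lo=7,mid=8 → [-1,6,1,0,4,5,2,7,3,11]
data[mid]=3<7: swap data[7],data[8]; lo=8,mid=9 → [-1,6,1,0,4,5,2,3,7,11]
end: lo=8, hi=8; data = [-1,6,1,0,4,5,2,3,7,11]

[-1,6,1,0,4,5,2,3,7,11]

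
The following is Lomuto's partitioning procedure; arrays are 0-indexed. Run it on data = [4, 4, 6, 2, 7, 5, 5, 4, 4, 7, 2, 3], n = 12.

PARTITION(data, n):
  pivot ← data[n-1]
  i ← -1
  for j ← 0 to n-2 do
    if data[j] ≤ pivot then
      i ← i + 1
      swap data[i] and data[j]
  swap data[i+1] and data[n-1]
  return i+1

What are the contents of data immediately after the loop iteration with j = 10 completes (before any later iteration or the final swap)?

pivot = data[11] = 3; i = -1
j=0: data[0]=4 > 3 → no swap
j=1: data[1]=4 > 3 → no swap
j=2: data[2]=6 > 3 → no swap
j=3: data[3]=2 ≤ 3 → i=0, swap data[0],data[3] → [2, 4, 6, 4, 7, 5, 5, 4, 4, 7, 2, 3]
j=4: data[4]=7 > 3 → no swap
j=5: data[5]=5 > 3 → no swap
j=6: data[6]=5 > 3 → no swap
j=7: data[7]=4 > 3 → no swap
j=8: data[8]=4 > 3 → no swap
j=9: data[9]=7 > 3 → no swap
j=10: data[10]=2 ≤ 3 → i=1, swap data[1],data[10] → [2, 2, 6, 4, 7, 5, 5, 4, 4, 7, 4, 3]
(after j=10) data = [2, 2, 6, 4, 7, 5, 5, 4, 4, 7, 4, 3]

[2, 2, 6, 4, 7, 5, 5, 4, 4, 7, 4, 3]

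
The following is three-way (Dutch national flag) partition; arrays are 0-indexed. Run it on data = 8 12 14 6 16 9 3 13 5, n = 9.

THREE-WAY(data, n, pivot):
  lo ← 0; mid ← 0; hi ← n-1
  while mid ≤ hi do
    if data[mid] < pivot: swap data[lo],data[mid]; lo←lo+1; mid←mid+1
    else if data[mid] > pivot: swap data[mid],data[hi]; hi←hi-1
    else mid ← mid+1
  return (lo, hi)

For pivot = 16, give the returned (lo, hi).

pivot = 16; lo=0, mid=0, hi=8
data[mid]=8<16: swap data[0],data[0]; lo=1,mid=1 → 8 12 14 6 16 9 3 13 5
data[mid]=12<16: swap data[1],data[1]; lo=2,mid=2 → 8 12 14 6 16 9 3 13 5
data[mid]=14<16: swap data[2],data[2]; lo=3,mid=3 → 8 12 14 6 16 9 3 13 5
data[mid]=6<16: swap data[3],data[3]; lo=4,mid=4 → 8 12 14 6 16 9 3 13 5
data[mid]=16=16: mid=5
data[mid]=9<16: swap data[4],data[5]; lo=5,mid=6 → 8 12 14 6 9 16 3 13 5
data[mid]=3<16: swap data[5],data[6]; lo=6,mid=7 → 8 12 14 6 9 3 16 13 5
data[mid]=13<16: swap data[6],data[7]; lo=7,mid=8 → 8 12 14 6 9 3 13 16 5
data[mid]=5<16: swap data[7],data[8]; lo=8,mid=9 → 8 12 14 6 9 3 13 5 16
end: lo=8, hi=8; data = 8 12 14 6 9 3 13 5 16

(8, 8)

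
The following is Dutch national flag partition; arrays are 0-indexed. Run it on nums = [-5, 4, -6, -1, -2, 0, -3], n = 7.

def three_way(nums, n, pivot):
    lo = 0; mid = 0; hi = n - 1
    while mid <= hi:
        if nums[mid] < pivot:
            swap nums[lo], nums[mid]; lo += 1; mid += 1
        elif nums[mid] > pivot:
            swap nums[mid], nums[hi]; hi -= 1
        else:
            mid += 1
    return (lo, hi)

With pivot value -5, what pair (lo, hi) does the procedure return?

(1, 1)

lo=0 mid=0 hi=6
-5=-5: mid=1
4>-5: swap(1,6), hi=5 ⇒ [-5, -3, -6, -1, -2, 0, 4]
-3>-5: swap(1,5), hi=4 ⇒ [-5, 0, -6, -1, -2, -3, 4]
0>-5: swap(1,4), hi=3 ⇒ [-5, -2, -6, -1, 0, -3, 4]
-2>-5: swap(1,3), hi=2 ⇒ [-5, -1, -6, -2, 0, -3, 4]
-1>-5: swap(1,2), hi=1 ⇒ [-5, -6, -1, -2, 0, -3, 4]
-6<-5: swap(0,1), lo=1 mid=2 ⇒ [-6, -5, -1, -2, 0, -3, 4]
done. lo=1 hi=1; nums=[-6, -5, -1, -2, 0, -3, 4]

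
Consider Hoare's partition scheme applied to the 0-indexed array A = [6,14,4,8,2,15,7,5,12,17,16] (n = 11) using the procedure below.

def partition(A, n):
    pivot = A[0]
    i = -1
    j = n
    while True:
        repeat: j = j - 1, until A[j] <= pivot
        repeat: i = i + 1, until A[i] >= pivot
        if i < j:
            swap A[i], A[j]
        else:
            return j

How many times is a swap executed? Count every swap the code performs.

pivot = A[0] = 6; i = -1, j = 11
j→7 (A[7]=5≤6), i→0 (A[0]=6≥6); i<j, swap → [5,14,4,8,2,15,7,6,12,17,16]
j→4 (A[4]=2≤6), i→1 (A[1]=14≥6); i<j, swap → [5,2,4,8,14,15,7,6,12,17,16]
j→2, i→3; i≥j, return j=2. A = [5,2,4,8,14,15,7,6,12,17,16]

2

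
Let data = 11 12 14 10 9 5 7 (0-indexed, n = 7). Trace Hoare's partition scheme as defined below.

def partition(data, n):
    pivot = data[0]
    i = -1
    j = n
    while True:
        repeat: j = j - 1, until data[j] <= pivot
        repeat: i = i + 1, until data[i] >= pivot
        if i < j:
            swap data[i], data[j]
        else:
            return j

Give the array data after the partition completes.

pivot=11
j stops at 6 (7), i stops at 0 (11); swap ⇒ 7 12 14 10 9 5 11
j stops at 5 (5), i stops at 1 (12); swap ⇒ 7 5 14 10 9 12 11
j stops at 4 (9), i stops at 2 (14); swap ⇒ 7 5 9 10 14 12 11
j stops at 3, i stops at 4; i≥j ⇒ return 3. data=7 5 9 10 14 12 11

7 5 9 10 14 12 11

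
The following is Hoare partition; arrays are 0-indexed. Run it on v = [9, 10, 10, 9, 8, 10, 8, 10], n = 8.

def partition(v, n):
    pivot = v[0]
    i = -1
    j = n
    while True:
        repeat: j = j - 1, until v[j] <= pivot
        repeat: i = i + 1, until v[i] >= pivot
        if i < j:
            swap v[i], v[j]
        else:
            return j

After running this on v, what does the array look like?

pivot = v[0] = 9; i = -1, j = 8
j→6 (v[6]=8≤9), i→0 (v[0]=9≥9); i<j, swap → [8, 10, 10, 9, 8, 10, 9, 10]
j→4 (v[4]=8≤9), i→1 (v[1]=10≥9); i<j, swap → [8, 8, 10, 9, 10, 10, 9, 10]
j→3 (v[3]=9≤9), i→2 (v[2]=10≥9); i<j, swap → [8, 8, 9, 10, 10, 10, 9, 10]
j→2, i→3; i≥j, return j=2. v = [8, 8, 9, 10, 10, 10, 9, 10]

[8, 8, 9, 10, 10, 10, 9, 10]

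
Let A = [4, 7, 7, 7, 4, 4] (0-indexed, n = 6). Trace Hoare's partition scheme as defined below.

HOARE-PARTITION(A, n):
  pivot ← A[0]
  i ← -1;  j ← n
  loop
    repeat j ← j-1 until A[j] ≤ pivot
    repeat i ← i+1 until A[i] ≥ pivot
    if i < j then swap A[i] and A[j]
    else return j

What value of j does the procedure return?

pivot = A[0] = 4; i = -1, j = 6
j→5 (A[5]=4≤4), i→0 (A[0]=4≥4); i<j, swap → [4, 7, 7, 7, 4, 4]
j→4 (A[4]=4≤4), i→1 (A[1]=7≥4); i<j, swap → [4, 4, 7, 7, 7, 4]
j→1, i→2; i≥j, return j=1. A = [4, 4, 7, 7, 7, 4]

1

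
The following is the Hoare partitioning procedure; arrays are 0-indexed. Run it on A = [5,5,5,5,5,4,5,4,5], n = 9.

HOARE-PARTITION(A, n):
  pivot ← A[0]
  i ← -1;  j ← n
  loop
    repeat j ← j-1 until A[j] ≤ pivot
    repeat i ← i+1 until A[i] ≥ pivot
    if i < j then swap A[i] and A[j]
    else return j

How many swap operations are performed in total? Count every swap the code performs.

pivot=5
j stops at 8 (5), i stops at 0 (5); swap ⇒ [5,5,5,5,5,4,5,4,5]
j stops at 7 (4), i stops at 1 (5); swap ⇒ [5,4,5,5,5,4,5,5,5]
j stops at 6 (5), i stops at 2 (5); swap ⇒ [5,4,5,5,5,4,5,5,5]
j stops at 5 (4), i stops at 3 (5); swap ⇒ [5,4,5,4,5,5,5,5,5]
j stops at 4, i stops at 4; i≥j ⇒ return 4. A=[5,4,5,4,5,5,5,5,5]

4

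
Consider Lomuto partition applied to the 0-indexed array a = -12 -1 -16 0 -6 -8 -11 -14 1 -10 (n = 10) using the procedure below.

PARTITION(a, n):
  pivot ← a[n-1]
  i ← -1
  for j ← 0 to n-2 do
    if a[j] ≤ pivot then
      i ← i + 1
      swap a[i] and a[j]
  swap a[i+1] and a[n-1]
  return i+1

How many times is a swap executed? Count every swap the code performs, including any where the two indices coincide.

pivot=-10, i=-1
j=0: -12≤-10, i=0, swap(0,0) ⇒ -12 -1 -16 0 -6 -8 -11 -14 1 -10
j=1: -1>-10, skip
j=2: -16≤-10, i=1, swap(1,2) ⇒ -12 -16 -1 0 -6 -8 -11 -14 1 -10
j=3: 0>-10, skip
j=4: -6>-10, skip
j=5: -8>-10, skip
j=6: -11≤-10, i=2, swap(2,6) ⇒ -12 -16 -11 0 -6 -8 -1 -14 1 -10
j=7: -14≤-10, i=3, swap(3,7) ⇒ -12 -16 -11 -14 -6 -8 -1 0 1 -10
j=8: 1>-10, skip
swap(4,9) ⇒ -12 -16 -11 -14 -10 -8 -1 0 1 -6; return 4

5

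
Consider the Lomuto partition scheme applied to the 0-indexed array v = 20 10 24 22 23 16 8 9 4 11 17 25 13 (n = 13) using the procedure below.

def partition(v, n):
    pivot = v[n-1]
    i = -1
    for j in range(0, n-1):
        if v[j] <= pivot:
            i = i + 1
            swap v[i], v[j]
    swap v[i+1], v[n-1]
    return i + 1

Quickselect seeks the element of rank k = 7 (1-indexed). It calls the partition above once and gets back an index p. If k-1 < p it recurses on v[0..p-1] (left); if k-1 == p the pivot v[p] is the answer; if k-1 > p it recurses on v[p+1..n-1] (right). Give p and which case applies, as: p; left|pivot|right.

pivot=13, i=-1
j=0: 20>13, skip
j=1: 10≤13, i=0, swap(0,1) ⇒ 10 20 24 22 23 16 8 9 4 11 17 25 13
j=2: 24>13, skip
j=3: 22>13, skip
j=4: 23>13, skip
j=5: 16>13, skip
j=6: 8≤13, i=1, swap(1,6) ⇒ 10 8 24 22 23 16 20 9 4 11 17 25 13
j=7: 9≤13, i=2, swap(2,7) ⇒ 10 8 9 22 23 16 20 24 4 11 17 25 13
j=8: 4≤13, i=3, swap(3,8) ⇒ 10 8 9 4 23 16 20 24 22 11 17 25 13
j=9: 11≤13, i=4, swap(4,9) ⇒ 10 8 9 4 11 16 20 24 22 23 17 25 13
j=10: 17>13, skip
j=11: 25>13, skip
swap(5,12) ⇒ 10 8 9 4 11 13 20 24 22 23 17 25 16; return 5
p = 5; k-1 = 6 > 5 ⇒ right

5; right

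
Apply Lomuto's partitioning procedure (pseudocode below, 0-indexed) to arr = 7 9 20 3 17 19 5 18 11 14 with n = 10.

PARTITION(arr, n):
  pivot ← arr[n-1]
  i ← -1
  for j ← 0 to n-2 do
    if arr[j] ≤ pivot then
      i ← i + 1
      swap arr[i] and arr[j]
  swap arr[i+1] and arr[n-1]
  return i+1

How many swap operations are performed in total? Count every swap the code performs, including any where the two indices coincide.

pivot=14, i=-1
j=0: 7≤14, i=0, swap(0,0) ⇒ 7 9 20 3 17 19 5 18 11 14
j=1: 9≤14, i=1, swap(1,1) ⇒ 7 9 20 3 17 19 5 18 11 14
j=2: 20>14, skip
j=3: 3≤14, i=2, swap(2,3) ⇒ 7 9 3 20 17 19 5 18 11 14
j=4: 17>14, skip
j=5: 19>14, skip
j=6: 5≤14, i=3, swap(3,6) ⇒ 7 9 3 5 17 19 20 18 11 14
j=7: 18>14, skip
j=8: 11≤14, i=4, swap(4,8) ⇒ 7 9 3 5 11 19 20 18 17 14
swap(5,9) ⇒ 7 9 3 5 11 14 20 18 17 19; return 5

6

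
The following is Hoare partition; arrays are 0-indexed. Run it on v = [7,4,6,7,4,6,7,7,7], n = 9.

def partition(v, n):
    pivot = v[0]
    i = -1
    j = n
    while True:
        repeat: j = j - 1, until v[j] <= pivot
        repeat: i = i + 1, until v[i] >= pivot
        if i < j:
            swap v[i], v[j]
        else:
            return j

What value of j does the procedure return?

6

pivot = v[0] = 7; i = -1, j = 9
j→8 (v[8]=7≤7), i→0 (v[0]=7≥7); i<j, swap → [7,4,6,7,4,6,7,7,7]
j→7 (v[7]=7≤7), i→3 (v[3]=7≥7); i<j, swap → [7,4,6,7,4,6,7,7,7]
j→6, i→6; i≥j, return j=6. v = [7,4,6,7,4,6,7,7,7]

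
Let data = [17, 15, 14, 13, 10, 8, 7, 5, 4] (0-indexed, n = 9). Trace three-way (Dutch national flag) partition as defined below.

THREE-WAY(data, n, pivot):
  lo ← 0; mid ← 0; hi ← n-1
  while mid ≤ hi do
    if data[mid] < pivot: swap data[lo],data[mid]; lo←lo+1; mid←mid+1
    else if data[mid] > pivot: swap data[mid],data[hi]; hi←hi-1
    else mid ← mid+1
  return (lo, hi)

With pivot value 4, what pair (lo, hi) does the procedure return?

(0, 0)

pivot = 4; lo=0, mid=0, hi=8
data[mid]=17>4: swap data[0],data[8]; hi=7 → [4, 15, 14, 13, 10, 8, 7, 5, 17]
data[mid]=4=4: mid=1
data[mid]=15>4: swap data[1],data[7]; hi=6 → [4, 5, 14, 13, 10, 8, 7, 15, 17]
data[mid]=5>4: swap data[1],data[6]; hi=5 → [4, 7, 14, 13, 10, 8, 5, 15, 17]
data[mid]=7>4: swap data[1],data[5]; hi=4 → [4, 8, 14, 13, 10, 7, 5, 15, 17]
data[mid]=8>4: swap data[1],data[4]; hi=3 → [4, 10, 14, 13, 8, 7, 5, 15, 17]
data[mid]=10>4: swap data[1],data[3]; hi=2 → [4, 13, 14, 10, 8, 7, 5, 15, 17]
data[mid]=13>4: swap data[1],data[2]; hi=1 → [4, 14, 13, 10, 8, 7, 5, 15, 17]
data[mid]=14>4: swap data[1],data[1]; hi=0 → [4, 14, 13, 10, 8, 7, 5, 15, 17]
end: lo=0, hi=0; data = [4, 14, 13, 10, 8, 7, 5, 15, 17]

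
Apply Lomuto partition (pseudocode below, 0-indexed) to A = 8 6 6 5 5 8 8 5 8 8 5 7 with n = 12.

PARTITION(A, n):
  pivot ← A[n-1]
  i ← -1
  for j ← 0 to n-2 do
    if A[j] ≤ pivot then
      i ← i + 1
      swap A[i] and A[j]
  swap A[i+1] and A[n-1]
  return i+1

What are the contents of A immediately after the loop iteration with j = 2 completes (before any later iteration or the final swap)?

6 6 8 5 5 8 8 5 8 8 5 7

pivot = A[11] = 7; i = -1
j=0: A[0]=8 > 7 → no swap
j=1: A[1]=6 ≤ 7 → i=0, swap A[0],A[1] → 6 8 6 5 5 8 8 5 8 8 5 7
j=2: A[2]=6 ≤ 7 → i=1, swap A[1],A[2] → 6 6 8 5 5 8 8 5 8 8 5 7
(after j=2) A = 6 6 8 5 5 8 8 5 8 8 5 7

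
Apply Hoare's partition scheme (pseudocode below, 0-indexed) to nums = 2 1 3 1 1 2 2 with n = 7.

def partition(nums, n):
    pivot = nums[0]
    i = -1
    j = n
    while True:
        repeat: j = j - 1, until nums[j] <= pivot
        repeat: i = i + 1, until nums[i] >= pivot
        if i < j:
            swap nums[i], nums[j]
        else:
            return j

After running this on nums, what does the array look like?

pivot = nums[0] = 2; i = -1, j = 7
j→6 (nums[6]=2≤2), i→0 (nums[0]=2≥2); i<j, swap → 2 1 3 1 1 2 2
j→5 (nums[5]=2≤2), i→2 (nums[2]=3≥2); i<j, swap → 2 1 2 1 1 3 2
j→4, i→5; i≥j, return j=4. nums = 2 1 2 1 1 3 2

2 1 2 1 1 3 2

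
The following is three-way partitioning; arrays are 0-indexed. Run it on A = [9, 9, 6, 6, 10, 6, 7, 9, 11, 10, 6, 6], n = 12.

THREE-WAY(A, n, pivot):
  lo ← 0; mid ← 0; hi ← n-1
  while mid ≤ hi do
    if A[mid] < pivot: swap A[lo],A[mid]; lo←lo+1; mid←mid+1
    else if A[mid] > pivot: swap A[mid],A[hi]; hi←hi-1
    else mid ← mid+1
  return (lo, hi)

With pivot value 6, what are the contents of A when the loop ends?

pivot = 6; lo=0, mid=0, hi=11
A[mid]=9>6: swap A[0],A[11]; hi=10 → [6, 9, 6, 6, 10, 6, 7, 9, 11, 10, 6, 9]
A[mid]=6=6: mid=1
A[mid]=9>6: swap A[1],A[10]; hi=9 → [6, 6, 6, 6, 10, 6, 7, 9, 11, 10, 9, 9]
A[mid]=6=6: mid=2
A[mid]=6=6: mid=3
A[mid]=6=6: mid=4
A[mid]=10>6: swap A[4],A[9]; hi=8 → [6, 6, 6, 6, 10, 6, 7, 9, 11, 10, 9, 9]
A[mid]=10>6: swap A[4],A[8]; hi=7 → [6, 6, 6, 6, 11, 6, 7, 9, 10, 10, 9, 9]
A[mid]=11>6: swap A[4],A[7]; hi=6 → [6, 6, 6, 6, 9, 6, 7, 11, 10, 10, 9, 9]
A[mid]=9>6: swap A[4],A[6]; hi=5 → [6, 6, 6, 6, 7, 6, 9, 11, 10, 10, 9, 9]
A[mid]=7>6: swap A[4],A[5]; hi=4 → [6, 6, 6, 6, 6, 7, 9, 11, 10, 10, 9, 9]
A[mid]=6=6: mid=5
end: lo=0, hi=4; A = [6, 6, 6, 6, 6, 7, 9, 11, 10, 10, 9, 9]

[6, 6, 6, 6, 6, 7, 9, 11, 10, 10, 9, 9]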